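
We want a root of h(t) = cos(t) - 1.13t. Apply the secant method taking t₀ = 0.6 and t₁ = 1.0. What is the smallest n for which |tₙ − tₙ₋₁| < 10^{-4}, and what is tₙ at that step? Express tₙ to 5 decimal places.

h(0.6) = 0.1473356, h(1.0) = -0.5896977
t₂ = 1.0000000 − (-0.5896977)·(0.4000000)/(-0.7370333) = 0.6799614;  |Δ| = 0.3200386
h(0.6799614) = 0.0092405
t₃ = 0.6799614 − 0.0092405·(-0.3200386)/(0.5989382) = 0.6848991;  |Δ| = 0.0049376
h(0.6848991) = 0.0005470
t₄ = 0.6848991 − 0.0005470·(0.0049376)/(-0.0086936) = 0.6852097;  |Δ| = 0.0003107
h(0.6852097) = -0.0000006
t₅ = 0.6852097 − (-0.0000006)·(0.0003107)/(-0.0005476) = 0.6852094;  |Δ| = 0.0000004
|t₅ − t₄| = 0.0000004 < 10^{-4}

n = 5, tₙ = 0.68521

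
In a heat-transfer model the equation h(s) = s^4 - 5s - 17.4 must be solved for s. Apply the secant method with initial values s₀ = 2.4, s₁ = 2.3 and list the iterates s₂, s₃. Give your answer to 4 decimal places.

h(2.4) = 3.777600, h(2.3) = -0.915900
s₂ = 2.300000 − (-0.915900)·(2.300000 − 2.400000) / (-0.915900 − 3.777600) = 2.300000 − (0.091590)/(-4.693500) = 2.319514
h(2.319514) = -0.051598
s₃ = 2.319514 − (-0.051598)·(2.319514 − 2.300000) / (-0.051598 − (-0.915900)) = 2.319514 − (-0.001007)/(0.864302) = 2.320679

2.3195, 2.3207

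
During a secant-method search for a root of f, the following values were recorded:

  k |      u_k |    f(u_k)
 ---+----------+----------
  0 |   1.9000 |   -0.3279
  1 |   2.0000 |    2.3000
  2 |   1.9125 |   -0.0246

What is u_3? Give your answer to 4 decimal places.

u_3 = 1.9125 − (-0.0246)·(1.9125 − 2.0000) / (-0.0246 − 2.3000)
   = 1.9125 − (0.002152)/(-2.324600) = 1.913426

1.9134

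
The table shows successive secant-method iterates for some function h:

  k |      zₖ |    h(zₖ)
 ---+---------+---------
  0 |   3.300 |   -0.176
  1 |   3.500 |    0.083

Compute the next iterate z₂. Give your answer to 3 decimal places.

z₂ = 3.500 − 0.083·(3.500 − 3.300) / (0.083 − (-0.176))
   = 3.500 − (0.01660)/(0.25900) = 3.43591

3.436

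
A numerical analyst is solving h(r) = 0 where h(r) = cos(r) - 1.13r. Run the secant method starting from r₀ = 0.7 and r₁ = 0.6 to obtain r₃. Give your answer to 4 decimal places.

h(0.7) = -0.026158, h(0.6) = 0.147336
r₂ = 0.600000 − 0.147336·(0.600000 − 0.700000) / (0.147336 − (-0.026158)) = 0.600000 − (-0.014734)/(0.173493) = 0.684923
h(0.684923) = 0.000505
r₃ = 0.684923 − 0.000505·(0.684923 − 0.600000) / (0.000505 − 0.147336) = 0.684923 − (0.000043)/(-0.146831) = 0.685215

0.6852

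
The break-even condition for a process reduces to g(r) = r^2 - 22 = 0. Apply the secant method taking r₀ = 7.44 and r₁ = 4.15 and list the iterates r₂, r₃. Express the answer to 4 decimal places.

4.5622, 4.6984

g(7.44) = 33.353600, g(4.15) = -4.777500
r₂ = 4.150000 − (-4.777500)·(4.150000 − 7.440000) / (-4.777500 − 33.353600) = 4.150000 − (15.717975)/(-38.131100) = 4.562209
g(4.562209) = -1.186251
r₃ = 4.562209 − (-1.186251)·(4.562209 − 4.150000) / (-1.186251 − (-4.777500)) = 4.562209 − (-0.488983)/(3.591249) = 4.698368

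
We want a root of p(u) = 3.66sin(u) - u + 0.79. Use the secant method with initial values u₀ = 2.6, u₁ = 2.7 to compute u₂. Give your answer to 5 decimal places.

p(2.6) = 0.0767350, p(2.7) = -0.3457896
u₂ = 2.7000000 − (-0.3457896)·(2.7000000 − 2.6000000) / (-0.3457896 − 0.0767350) = 2.7000000 − (-0.0345790)/(-0.4225247) = 2.6181611

2.61816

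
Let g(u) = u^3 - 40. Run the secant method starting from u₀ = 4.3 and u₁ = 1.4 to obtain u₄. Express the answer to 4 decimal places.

g(4.3) = 39.507000, g(1.4) = -37.256000
u₂ = 1.400000 − (-37.256000)·(1.400000 − 4.300000) / (-37.256000 − 39.507000) = 1.400000 − (108.042400)/(-76.763000) = 2.807480
g(2.807480) = -17.871596
u₃ = 2.807480 − (-17.871596)·(2.807480 − 1.400000) / (-17.871596 − (-37.256000)) = 2.807480 − (-25.153917)/(19.384404) = 4.105117
g(4.105117) = 29.179374
u₄ = 4.105117 − 29.179374·(4.105117 − 2.807480) / (29.179374 − (-17.871596)) = 4.105117 − (37.864231)/(47.050970) = 3.300368

3.3004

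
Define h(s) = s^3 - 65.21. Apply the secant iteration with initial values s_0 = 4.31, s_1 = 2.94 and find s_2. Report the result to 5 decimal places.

h(4.31) = 14.8529910, h(2.94) = -39.7978160
s_2 = 2.9400000 − (-39.7978160)·(2.9400000 − 4.3100000) / (-39.7978160 − 14.8529910) = 2.9400000 − (54.5230079)/(-54.6508070) = 3.9376615

3.93766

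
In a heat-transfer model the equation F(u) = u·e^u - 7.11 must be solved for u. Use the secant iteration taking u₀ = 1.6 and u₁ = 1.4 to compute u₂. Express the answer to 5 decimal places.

1.52749

F(1.6) = 0.8148519, F(1.4) = -1.4327200
u₂ = 1.4000000 − (-1.4327200)·(1.4000000 − 1.6000000) / (-1.4327200 − 0.8148519) = 1.4000000 − (0.2865440)/(-2.2475719) = 1.5274905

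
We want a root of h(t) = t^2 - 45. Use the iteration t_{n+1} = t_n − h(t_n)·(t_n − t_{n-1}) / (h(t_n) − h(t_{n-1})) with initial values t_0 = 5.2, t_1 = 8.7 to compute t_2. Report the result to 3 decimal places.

6.492

h(5.2) = -17.96000, h(8.7) = 30.69000
t_2 = 8.70000 − 30.69000·(8.70000 − 5.20000) / (30.69000 − (-17.96000)) = 8.70000 − (107.41500)/(48.65000) = 6.49209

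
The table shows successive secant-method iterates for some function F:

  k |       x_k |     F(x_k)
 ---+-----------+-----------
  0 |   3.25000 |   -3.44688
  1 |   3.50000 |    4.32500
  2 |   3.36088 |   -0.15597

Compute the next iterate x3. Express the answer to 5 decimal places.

3.36572

x3 = 3.36088 − (-0.15597)·(3.36088 − 3.50000) / (-0.15597 − 4.32500)
   = 3.36088 − (0.0216985)/(-4.4809700) = 3.3657224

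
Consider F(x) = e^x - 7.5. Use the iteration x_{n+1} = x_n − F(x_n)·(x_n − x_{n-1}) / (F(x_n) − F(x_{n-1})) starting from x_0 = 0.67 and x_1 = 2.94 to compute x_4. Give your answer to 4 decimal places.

2.1029

F(0.67) = -5.545763, F(2.94) = 11.415846
x_2 = 2.940000 − 11.415846·(2.940000 − 0.670000) / (11.415846 − (-5.545763)) = 2.940000 − (25.913971)/(16.961609) = 1.412199
F(1.412199) = -3.395030
x_3 = 1.412199 − (-3.395030)·(1.412199 − 2.940000) / (-3.395030 − 11.415846) = 1.412199 − (5.186931)/(-14.810876) = 1.762410
F(1.762410) = -1.673541
x_4 = 1.762410 − (-1.673541)·(1.762410 − 1.412199) / (-1.673541 − (-3.395030)) = 1.762410 − (-0.586092)/(1.721489) = 2.102866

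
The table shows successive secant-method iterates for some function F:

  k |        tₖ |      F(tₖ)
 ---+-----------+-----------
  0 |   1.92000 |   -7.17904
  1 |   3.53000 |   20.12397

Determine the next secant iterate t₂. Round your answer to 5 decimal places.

t₂ = 3.53000 − 20.12397·(3.53000 − 1.92000) / (20.12397 − (-7.17904))
   = 3.53000 − (32.3995917)/(27.3030100) = 2.3433326

2.34333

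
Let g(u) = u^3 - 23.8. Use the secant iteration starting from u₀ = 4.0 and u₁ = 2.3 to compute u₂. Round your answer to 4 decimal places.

g(4.0) = 40.200000, g(2.3) = -11.633000
u₂ = 2.300000 − (-11.633000)·(2.300000 − 4.000000) / (-11.633000 − 40.200000) = 2.300000 − (19.776100)/(-51.833000) = 2.681535

2.6815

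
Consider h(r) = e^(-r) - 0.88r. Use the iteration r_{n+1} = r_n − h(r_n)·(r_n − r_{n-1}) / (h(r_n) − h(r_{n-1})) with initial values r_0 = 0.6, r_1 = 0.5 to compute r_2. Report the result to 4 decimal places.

0.6143

h(0.6) = 0.020812, h(0.5) = 0.166531
r_2 = 0.500000 − 0.166531·(0.500000 − 0.600000) / (0.166531 − 0.020812) = 0.500000 − (-0.016653)/(0.145719) = 0.614282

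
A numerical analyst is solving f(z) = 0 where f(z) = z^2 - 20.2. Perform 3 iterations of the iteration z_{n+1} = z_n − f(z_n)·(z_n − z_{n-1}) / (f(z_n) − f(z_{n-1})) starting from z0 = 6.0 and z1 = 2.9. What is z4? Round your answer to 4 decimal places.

f(6.0) = 15.800000, f(2.9) = -11.790000
z2 = 2.900000 − (-11.790000)·(2.900000 − 6.000000) / (-11.790000 − 15.800000) = 2.900000 − (36.549000)/(-27.590000) = 4.224719
f(4.224719) = -2.351749
z3 = 4.224719 − (-2.351749)·(4.224719 − 2.900000) / (-2.351749 − (-11.790000)) = 4.224719 − (-3.115406)/(9.438251) = 4.554802
f(4.554802) = 0.546222
z4 = 4.554802 − 0.546222·(4.554802 − 4.224719) / (0.546222 − (-2.351749)) = 4.554802 − (0.180299)/(2.897971) = 4.492587

4.4926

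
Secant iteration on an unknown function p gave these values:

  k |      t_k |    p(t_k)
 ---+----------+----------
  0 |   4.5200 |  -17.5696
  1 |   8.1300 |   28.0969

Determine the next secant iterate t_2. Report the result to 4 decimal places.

t_2 = 8.1300 − 28.0969·(8.1300 − 4.5200) / (28.0969 − (-17.5696))
   = 8.1300 − (101.429809)/(45.666500) = 5.908901

5.9089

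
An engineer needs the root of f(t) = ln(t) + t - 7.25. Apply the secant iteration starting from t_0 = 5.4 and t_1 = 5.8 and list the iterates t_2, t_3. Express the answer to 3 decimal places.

5.539, 5.538

f(5.4) = -0.16360, f(5.8) = 0.30786
t_2 = 5.80000 − 0.30786·(5.80000 − 5.40000) / (0.30786 − (-0.16360)) = 5.80000 − (0.12314)/(0.47146) = 5.53880
f(5.53880) = 0.00058
t_3 = 5.53880 − 0.00058·(5.53880 − 5.80000) / (0.00058 − 0.30786) = 5.53880 − (-0.00015)/(-0.30728) = 5.53831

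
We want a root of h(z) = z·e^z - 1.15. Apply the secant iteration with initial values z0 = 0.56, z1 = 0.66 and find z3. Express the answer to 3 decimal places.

h(0.56) = -0.16962, h(0.66) = 0.12696
z2 = 0.66000 − 0.12696·(0.66000 − 0.56000) / (0.12696 − (-0.16962)) = 0.66000 − (0.01270)/(0.29659) = 0.61719
h(0.61719) = -0.00590
z3 = 0.61719 − (-0.00590)·(0.61719 − 0.66000) / (-0.00590 − 0.12696) = 0.61719 − (0.00025)/(-0.13286) = 0.61909

0.619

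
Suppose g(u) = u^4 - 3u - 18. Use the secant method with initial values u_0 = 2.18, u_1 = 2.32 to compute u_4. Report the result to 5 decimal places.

2.22904

g(2.18) = -1.9546942, g(2.32) = 4.0102298
u_2 = 2.3200000 − 4.0102298·(2.3200000 − 2.1800000) / (4.0102298 − (-1.9546942)) = 2.3200000 − (0.5614322)/(5.9649240) = 2.2258777
g(2.2258777) = -0.1302490
u_3 = 2.2258777 − (-0.1302490)·(2.2258777 − 2.3200000) / (-0.1302490 − 4.0102298) = 2.2258777 − (0.0122593)/(-4.1404787) = 2.2288386
g(2.2288386) = -0.0082596
u_4 = 2.2288386 − (-0.0082596)·(2.2288386 − 2.2258777) / (-0.0082596 − (-0.1302490)) = 2.2288386 − (-0.0000245)/(0.1219894) = 2.2290391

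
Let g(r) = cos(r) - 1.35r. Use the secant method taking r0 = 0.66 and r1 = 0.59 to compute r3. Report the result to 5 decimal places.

g(0.66) = -0.1010078, g(0.59) = 0.0344407
r2 = 0.5900000 − 0.0344407·(0.5900000 − 0.6600000) / (0.0344407 − (-0.1010078)) = 0.5900000 − (-0.0024108)/(0.1354484) = 0.6077990
g(0.6077990) = 0.0003783
r3 = 0.6077990 − 0.0003783·(0.6077990 − 0.5900000) / (0.0003783 − 0.0344407) = 0.6077990 − (0.0000067)/(-0.0340624) = 0.6079967

0.60800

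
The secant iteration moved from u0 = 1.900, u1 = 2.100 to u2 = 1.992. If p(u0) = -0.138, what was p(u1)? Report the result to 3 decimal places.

The secant line through (1.900, -0.138) and (2.100, p(u1)) crosses zero at u2 = 1.992.
So (1.900, -0.138), (2.100, p(u1)), (1.992, 0) are collinear:
p(u1) = -0.138 · (2.100 − 1.992) / (1.900 − 1.992) = -0.138 · (0.10800)/(-0.09200) = 0.16200

0.162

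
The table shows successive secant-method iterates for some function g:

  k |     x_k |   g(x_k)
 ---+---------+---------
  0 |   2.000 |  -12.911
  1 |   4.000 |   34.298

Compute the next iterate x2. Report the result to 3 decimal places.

x2 = 4.000 − 34.298·(4.000 − 2.000) / (34.298 − (-12.911))
   = 4.000 − (68.59600)/(47.20900) = 2.54697

2.547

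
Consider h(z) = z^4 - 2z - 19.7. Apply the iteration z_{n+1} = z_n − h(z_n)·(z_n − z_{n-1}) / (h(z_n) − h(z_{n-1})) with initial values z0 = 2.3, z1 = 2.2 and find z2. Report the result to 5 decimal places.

h(2.3) = 3.6841000, h(2.2) = -0.6744000
z2 = 2.2000000 − (-0.6744000)·(2.2000000 − 2.3000000) / (-0.6744000 − 3.6841000) = 2.2000000 − (0.0674400)/(-4.3585000) = 2.2154732

2.21547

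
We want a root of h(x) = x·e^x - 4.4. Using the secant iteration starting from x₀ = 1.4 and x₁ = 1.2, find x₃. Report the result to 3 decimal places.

h(1.4) = 1.27728, h(1.2) = -0.41586
x₂ = 1.20000 − (-0.41586)·(1.20000 − 1.40000) / (-0.41586 − 1.27728) = 1.20000 − (0.08317)/(-1.69314) = 1.24912
h(1.24912) = -0.04396
x₃ = 1.24912 − (-0.04396)·(1.24912 − 1.20000) / (-0.04396 − (-0.41586)) = 1.24912 − (-0.00216)/(0.37190) = 1.25493

1.255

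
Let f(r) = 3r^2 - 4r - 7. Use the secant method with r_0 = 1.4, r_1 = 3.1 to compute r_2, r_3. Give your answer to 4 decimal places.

2.1074, 2.2886

f(1.4) = -6.720000, f(3.1) = 9.430000
r_2 = 3.100000 − 9.430000·(3.100000 − 1.400000) / (9.430000 − (-6.720000)) = 3.100000 − (16.031000)/(16.150000) = 2.107368
f(2.107368) = -2.106469
r_3 = 2.107368 − (-2.106469)·(2.107368 − 3.100000) / (-2.106469 − 9.430000) = 2.107368 − (2.090947)/(-11.536469) = 2.288615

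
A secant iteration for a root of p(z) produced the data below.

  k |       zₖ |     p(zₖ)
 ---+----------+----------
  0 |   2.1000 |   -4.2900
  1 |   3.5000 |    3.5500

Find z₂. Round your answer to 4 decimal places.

z₂ = 3.5000 − 3.5500·(3.5000 − 2.1000) / (3.5500 − (-4.2900))
   = 3.5000 − (4.970000)/(7.840000) = 2.866071

2.8661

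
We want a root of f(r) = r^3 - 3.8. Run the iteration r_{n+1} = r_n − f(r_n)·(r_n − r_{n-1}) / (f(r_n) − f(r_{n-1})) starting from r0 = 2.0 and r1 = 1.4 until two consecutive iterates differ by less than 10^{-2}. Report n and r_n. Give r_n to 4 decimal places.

f(2.0) = 4.200000, f(1.4) = -1.056000
r2 = 1.400000 − (-1.056000)·(-0.600000)/(-5.256000) = 1.520548;  |Δ| = 0.120548
f(1.520548) = -0.284393
r3 = 1.520548 − (-0.284393)·(0.120548)/(0.771607) = 1.564979;  |Δ| = 0.044431
f(1.564979) = 0.032879
r4 = 1.564979 − 0.032879·(0.044431)/(0.317272) = 1.560374;  |Δ| = 0.004604
|r4 − r3| = 0.004604 < 10^{-2}

n = 4, r_n = 1.5604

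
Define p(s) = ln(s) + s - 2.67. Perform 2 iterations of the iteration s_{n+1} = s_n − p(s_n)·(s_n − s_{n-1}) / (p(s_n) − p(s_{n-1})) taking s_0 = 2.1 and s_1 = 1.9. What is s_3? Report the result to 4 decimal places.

p(2.1) = 0.171937, p(1.9) = -0.128146
s_2 = 1.900000 − (-0.128146)·(1.900000 − 2.100000) / (-0.128146 − 0.171937) = 1.900000 − (0.025629)/(-0.300083) = 1.985407
p(1.985407) = 0.001231
s_3 = 1.985407 − 0.001231·(1.985407 − 1.900000) / (0.001231 − (-0.128146)) = 1.985407 − (0.000105)/(0.129377) = 1.984594

1.9846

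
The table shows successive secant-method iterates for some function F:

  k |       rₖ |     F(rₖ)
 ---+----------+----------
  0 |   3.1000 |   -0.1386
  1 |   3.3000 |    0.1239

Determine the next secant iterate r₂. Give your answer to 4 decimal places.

r₂ = 3.3000 − 0.1239·(3.3000 − 3.1000) / (0.1239 − (-0.1386))
   = 3.3000 − (0.024780)/(0.262500) = 3.205600

3.2056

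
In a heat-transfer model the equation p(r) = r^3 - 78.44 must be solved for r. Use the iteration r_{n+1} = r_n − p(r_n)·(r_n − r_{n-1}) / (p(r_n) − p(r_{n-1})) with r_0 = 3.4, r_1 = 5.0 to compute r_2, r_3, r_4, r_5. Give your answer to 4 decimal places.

p(3.4) = -39.136000, p(5.0) = 46.560000
r_2 = 5.000000 − 46.560000·(5.000000 − 3.400000) / (46.560000 − (-39.136000)) = 5.000000 − (74.496000)/(85.696000) = 4.130695
p(4.130695) = -7.959457
r_3 = 4.130695 − (-7.959457)·(4.130695 − 5.000000) / (-7.959457 − 46.560000) = 4.130695 − (6.919199)/(-54.519457) = 4.257607
p(4.257607) = -1.261431
r_4 = 4.257607 − (-1.261431)·(4.257607 − 4.130695) / (-1.261431 − (-7.959457)) = 4.257607 − (-0.160091)/(6.698025) = 4.281508
p(4.281508) = 0.045670
r_5 = 4.281508 − 0.045670·(4.281508 − 4.257607) / (0.045670 − (-1.261431)) = 4.281508 − (0.001092)/(1.307102) = 4.280673

4.1307, 4.2576, 4.2815, 4.2807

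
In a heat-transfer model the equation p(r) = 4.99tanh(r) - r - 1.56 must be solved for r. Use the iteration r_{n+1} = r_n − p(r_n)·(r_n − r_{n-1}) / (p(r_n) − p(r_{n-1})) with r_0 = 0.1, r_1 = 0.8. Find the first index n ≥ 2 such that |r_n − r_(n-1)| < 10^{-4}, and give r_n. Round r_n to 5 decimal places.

p(0.1) = -1.1626567, p(0.8) = 0.9535435
r_2 = 0.8000000 − 0.9535435·(0.7000000)/(2.1162002) = 0.4845854;  |Δ| = 0.3154146
p(0.4845854) = 0.2004574
r_3 = 0.4845854 − 0.2004574·(-0.3154146)/(-0.7530861) = 0.4006279;  |Δ| = 0.0839575
p(0.4006279) = -0.0620022
r_4 = 0.4006279 − (-0.0620022)·(-0.0839575)/(-0.2624596) = 0.4204616;  |Δ| = 0.0198337
p(0.4204616) = 0.0021615
r_5 = 0.4204616 − 0.0021615·(0.0198337)/(0.0641637) = 0.4197935;  |Δ| = 0.0006681
p(0.4197935) = 0.0000212
r_6 = 0.4197935 − 0.0000212·(-0.0006681)/(-0.0021403) = 0.4197869;  |Δ| = 0.0000066
|r_6 − r_5| = 0.0000066 < 10^{-4}

n = 6, r_n = 0.41979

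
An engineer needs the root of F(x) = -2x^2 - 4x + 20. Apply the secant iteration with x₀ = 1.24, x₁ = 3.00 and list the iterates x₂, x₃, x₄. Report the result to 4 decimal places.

F(1.24) = 11.964800, F(3.00) = -10.000000
x₂ = 3.000000 − (-10.000000)·(3.000000 − 1.240000) / (-10.000000 − 11.964800) = 3.000000 − (-17.600000)/(-21.964800) = 2.198718
F(2.198718) = 1.536407
x₃ = 2.198718 − 1.536407·(2.198718 − 3.000000) / (1.536407 − (-10.000000)) = 2.198718 − (-1.231095)/(11.536407) = 2.305432
F(2.305432) = 0.148240
x₄ = 2.305432 − 0.148240·(2.305432 − 2.198718) / (0.148240 − 1.536407) = 2.305432 − (0.015819)/(-1.388167) = 2.316828

2.1987, 2.3054, 2.3168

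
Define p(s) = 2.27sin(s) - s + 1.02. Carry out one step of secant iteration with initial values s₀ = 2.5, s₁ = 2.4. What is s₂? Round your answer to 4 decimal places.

p(2.5) = -0.121468, p(2.4) = 0.153301
s₂ = 2.400000 − 0.153301·(2.400000 − 2.500000) / (0.153301 − (-0.121468)) = 2.400000 − (-0.015330)/(0.274770) = 2.455793

2.4558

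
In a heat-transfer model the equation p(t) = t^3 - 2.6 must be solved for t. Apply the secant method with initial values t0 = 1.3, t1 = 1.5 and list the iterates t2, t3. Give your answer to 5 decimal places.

p(1.3) = -0.4030000, p(1.5) = 0.7750000
t2 = 1.5000000 − 0.7750000·(1.5000000 − 1.3000000) / (0.7750000 − (-0.4030000)) = 1.5000000 − (0.1550000)/(1.1780000) = 1.3684211
p(1.3684211) = -0.0375273
t3 = 1.3684211 − (-0.0375273)·(1.3684211 − 1.5000000) / (-0.0375273 − 0.7750000) = 1.3684211 − (0.0049378)/(-0.8125273) = 1.3744981

1.36842, 1.37450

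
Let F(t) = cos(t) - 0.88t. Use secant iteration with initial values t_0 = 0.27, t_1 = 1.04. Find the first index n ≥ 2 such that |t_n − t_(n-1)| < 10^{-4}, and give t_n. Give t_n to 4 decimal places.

n = 5, t_n = 0.7954

F(0.27) = 0.726171, F(1.04) = -0.408980
t_2 = 1.040000 − (-0.408980)·(0.770000)/(-1.135151) = 0.762579;  |Δ| = 0.277421
F(0.762579) = 0.051987
t_3 = 0.762579 − 0.051987·(-0.277421)/(0.460967) = 0.793866;  |Δ| = 0.031287
F(0.793866) = 0.002491
t_4 = 0.793866 − 0.002491·(0.031287)/(-0.049496) = 0.795441;  |Δ| = 0.001575
F(0.795441) = -0.000018
t_5 = 0.795441 − (-0.000018)·(0.001575)/(-0.002510) = 0.795430;  |Δ| = 0.000011
|t_5 − t_4| = 0.000011 < 10^{-4}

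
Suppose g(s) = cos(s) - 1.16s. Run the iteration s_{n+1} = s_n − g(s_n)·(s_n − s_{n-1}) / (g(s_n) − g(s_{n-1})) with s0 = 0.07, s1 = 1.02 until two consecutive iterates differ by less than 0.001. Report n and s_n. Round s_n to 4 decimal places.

n = 5, s_n = 0.6737

g(0.07) = 0.916351, g(1.02) = -0.659834
s2 = 1.020000 − (-0.659834)·(0.950000)/(-1.576185) = 0.622304;  |Δ| = 0.397696
g(0.622304) = 0.090665
s3 = 0.622304 − 0.090665·(-0.397696)/(0.750499) = 0.670348;  |Δ| = 0.048044
g(0.670348) = 0.006002
s4 = 0.670348 − 0.006002·(0.048044)/(-0.084663) = 0.673754;  |Δ| = 0.003406
g(0.673754) = -0.000069
s5 = 0.673754 − (-0.000069)·(0.003406)/(-0.006071) = 0.673715;  |Δ| = 0.000039
|s5 − s4| = 0.000039 < 0.001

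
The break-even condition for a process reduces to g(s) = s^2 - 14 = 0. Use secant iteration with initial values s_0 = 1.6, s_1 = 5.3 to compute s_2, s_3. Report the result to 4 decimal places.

3.2580, 3.6536

g(1.6) = -11.440000, g(5.3) = 14.090000
s_2 = 5.300000 − 14.090000·(5.300000 − 1.600000) / (14.090000 − (-11.440000)) = 5.300000 − (52.133000)/(25.530000) = 3.257971
g(3.257971) = -3.385625
s_3 = 3.257971 − (-3.385625)·(3.257971 − 5.300000) / (-3.385625 − 14.090000) = 3.257971 − (6.913544)/(-17.475625) = 3.653582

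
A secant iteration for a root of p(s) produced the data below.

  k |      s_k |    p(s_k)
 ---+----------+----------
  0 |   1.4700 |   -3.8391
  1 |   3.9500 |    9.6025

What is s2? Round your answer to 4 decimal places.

s2 = 3.9500 − 9.6025·(3.9500 − 1.4700) / (9.6025 − (-3.8391))
   = 3.9500 − (23.814200)/(13.441600) = 2.178321

2.1783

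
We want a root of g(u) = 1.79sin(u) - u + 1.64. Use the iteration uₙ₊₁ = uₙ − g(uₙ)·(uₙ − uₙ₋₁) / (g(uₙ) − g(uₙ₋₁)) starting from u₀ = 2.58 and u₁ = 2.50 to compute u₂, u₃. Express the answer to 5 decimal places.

2.58535, 2.58526

g(2.58) = 0.0132375, g(2.50) = 0.2112651
u₂ = 2.5000000 − 0.2112651·(2.5000000 − 2.5800000) / (0.2112651 − 0.0132375) = 2.5000000 − (-0.0169012)/(0.1980277) = 2.5853477
g(2.5853477) = -0.0002260
u₃ = 2.5853477 − (-0.0002260)·(2.5853477 − 2.5000000) / (-0.0002260 − 0.2112651) = 2.5853477 − (-0.0000193)/(-0.2114912) = 2.5852565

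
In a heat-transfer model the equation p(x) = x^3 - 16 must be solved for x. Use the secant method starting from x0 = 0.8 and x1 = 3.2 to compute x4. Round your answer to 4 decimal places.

p(0.8) = -15.488000, p(3.2) = 16.768000
x2 = 3.200000 − 16.768000·(3.200000 − 0.800000) / (16.768000 − (-15.488000)) = 3.200000 − (40.243200)/(32.256000) = 1.952381
p(1.952381) = -8.557931
x3 = 1.952381 − (-8.557931)·(1.952381 − 3.200000) / (-8.557931 − 16.768000) = 1.952381 − (10.677038)/(-25.325931) = 2.373966
p(2.373966) = -2.621003
x4 = 2.373966 − (-2.621003)·(2.373966 − 1.952381) / (-2.621003 − (-8.557931)) = 2.373966 − (-1.104976)/(5.936929) = 2.560085

2.5601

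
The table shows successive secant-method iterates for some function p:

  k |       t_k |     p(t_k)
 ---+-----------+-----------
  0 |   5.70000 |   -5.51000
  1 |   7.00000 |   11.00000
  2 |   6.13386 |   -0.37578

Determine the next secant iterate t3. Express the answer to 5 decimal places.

t3 = 6.13386 − (-0.37578)·(6.13386 − 7.00000) / (-0.37578 − 11.00000)
   = 6.13386 − (0.3254781)/(-11.3757800) = 6.1624715

6.16247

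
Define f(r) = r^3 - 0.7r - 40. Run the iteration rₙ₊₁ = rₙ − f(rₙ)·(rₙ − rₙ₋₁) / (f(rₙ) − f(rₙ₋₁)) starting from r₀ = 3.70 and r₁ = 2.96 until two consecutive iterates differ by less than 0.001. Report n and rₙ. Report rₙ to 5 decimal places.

f(3.70) = 8.0630000, f(2.96) = -16.1376640
r₂ = 2.9600000 − (-16.1376640)·(-0.7400000)/(-24.2006640) = 3.4534522;  |Δ| = 0.4934522
f(3.4534522) = -1.2303980
r₃ = 3.4534522 − (-1.2303980)·(0.4934522)/(14.9072660) = 3.4941802;  |Δ| = 0.0407280
f(3.4941802) = 0.2155512
r₄ = 3.4941802 − 0.2155512·(0.0407280)/(1.4459492) = 3.4881088;  |Δ| = 0.0060714
f(3.4881088) = -0.0021958
r₅ = 3.4881088 − (-0.0021958)·(-0.0060714)/(-0.2177470) = 3.4881700;  |Δ| = 0.0000612
|r₅ − r₄| = 0.0000612 < 0.001

n = 5, rₙ = 3.48817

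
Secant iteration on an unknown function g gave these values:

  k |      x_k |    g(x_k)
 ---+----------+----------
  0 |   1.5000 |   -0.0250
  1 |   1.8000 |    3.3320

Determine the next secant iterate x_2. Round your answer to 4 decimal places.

x_2 = 1.8000 − 3.3320·(1.8000 − 1.5000) / (3.3320 − (-0.0250))
   = 1.8000 − (0.999600)/(3.357000) = 1.502234

1.5022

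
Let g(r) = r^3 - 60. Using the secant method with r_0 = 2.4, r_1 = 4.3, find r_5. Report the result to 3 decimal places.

3.915

g(2.4) = -46.17600, g(4.3) = 19.50700
r_2 = 4.30000 − 19.50700·(4.30000 − 2.40000) / (19.50700 − (-46.17600)) = 4.30000 − (37.06330)/(65.68300) = 3.73572
g(3.73572) = -7.86558
r_3 = 3.73572 − (-7.86558)·(3.73572 − 4.30000) / (-7.86558 − 19.50700) = 3.73572 − (4.43835)/(-27.37258) = 3.89787
g(3.89787) = -0.77811
r_4 = 3.89787 − (-0.77811)·(3.89787 − 3.73572) / (-0.77811 − (-7.86558)) = 3.89787 − (-0.12617)/(7.08746) = 3.91567
g(3.91567) = 0.03700
r_5 = 3.91567 − 0.03700·(3.91567 − 3.89787) / (0.03700 − (-0.77811)) = 3.91567 − (0.00066)/(0.81511) = 3.91486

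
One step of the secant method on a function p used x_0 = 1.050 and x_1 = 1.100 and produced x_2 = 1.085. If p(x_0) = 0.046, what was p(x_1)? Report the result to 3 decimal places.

The secant line through (1.050, 0.046) and (1.100, p(x_1)) crosses zero at x_2 = 1.085.
So (1.050, 0.046), (1.100, p(x_1)), (1.085, 0) are collinear:
p(x_1) = 0.046 · (1.100 − 1.085) / (1.050 − 1.085) = 0.046 · (0.01500)/(-0.03500) = -0.01971

-0.020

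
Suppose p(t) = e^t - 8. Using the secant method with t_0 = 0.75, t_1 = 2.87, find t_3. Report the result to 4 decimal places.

p(0.75) = -5.883000, p(2.87) = 9.637018
t_2 = 2.870000 − 9.637018·(2.870000 − 0.750000) / (9.637018 − (-5.883000)) = 2.870000 − (20.430479)/(15.520018) = 1.553605
p(1.553605) = -3.271516
t_3 = 1.553605 − (-3.271516)·(1.553605 − 2.870000) / (-3.271516 − 9.637018) = 1.553605 − (4.306608)/(-12.908534) = 1.887230

1.8872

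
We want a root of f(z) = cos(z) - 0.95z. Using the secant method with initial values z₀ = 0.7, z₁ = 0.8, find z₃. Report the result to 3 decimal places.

0.762

f(0.7) = 0.09984, f(0.8) = -0.06329
z₂ = 0.80000 − (-0.06329)·(0.80000 − 0.70000) / (-0.06329 − 0.09984) = 0.80000 − (-0.00633)/(-0.16314) = 0.76120
f(0.76120) = 0.00087
z₃ = 0.76120 − 0.00087·(0.76120 − 0.80000) / (0.00087 − (-0.06329)) = 0.76120 − (-0.00003)/(0.06416) = 0.76173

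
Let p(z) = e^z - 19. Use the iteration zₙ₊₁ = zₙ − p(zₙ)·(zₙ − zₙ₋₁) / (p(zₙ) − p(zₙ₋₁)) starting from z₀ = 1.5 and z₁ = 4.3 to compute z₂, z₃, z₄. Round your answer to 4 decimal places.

2.0873, 2.4560, 3.2090

p(1.5) = -14.518311, p(4.3) = 54.699794
z₂ = 4.300000 − 54.699794·(4.300000 − 1.500000) / (54.699794 − (-14.518311)) = 4.300000 − (153.159422)/(69.218105) = 2.087292
p(2.087292) = -10.936945
z₃ = 2.087292 − (-10.936945)·(2.087292 − 4.300000) / (-10.936945 − 54.699794) = 2.087292 − (24.200262)/(-65.636739) = 2.455992
p(2.455992) = -7.342003
z₄ = 2.455992 − (-7.342003)·(2.455992 − 2.087292) / (-7.342003 − (-10.936945)) = 2.455992 − (-2.706996)/(3.594943) = 3.208994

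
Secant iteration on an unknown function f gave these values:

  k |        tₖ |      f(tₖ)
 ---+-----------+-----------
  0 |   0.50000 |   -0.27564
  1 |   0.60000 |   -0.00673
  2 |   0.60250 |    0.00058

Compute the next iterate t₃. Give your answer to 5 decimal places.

t₃ = 0.60250 − 0.00058·(0.60250 − 0.60000) / (0.00058 − (-0.00673))
   = 0.60250 − (0.0000015)/(0.0073100) = 0.6023016

0.60230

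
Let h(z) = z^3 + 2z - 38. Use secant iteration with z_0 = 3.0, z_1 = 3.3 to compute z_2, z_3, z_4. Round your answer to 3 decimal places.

h(3.0) = -5.00000, h(3.3) = 4.53700
z_2 = 3.30000 − 4.53700·(3.30000 − 3.00000) / (4.53700 − (-5.00000)) = 3.30000 − (1.36110)/(9.53700) = 3.15728
h(3.15728) = -0.21229
z_3 = 3.15728 − (-0.21229)·(3.15728 − 3.30000) / (-0.21229 − 4.53700) = 3.15728 − (0.03030)/(-4.74929) = 3.16366
h(3.16366) = -0.00837
z_4 = 3.16366 − (-0.00837)·(3.16366 − 3.15728) / (-0.00837 − (-0.21229)) = 3.16366 − (-0.00005)/(0.20392) = 3.16392

3.157, 3.164, 3.164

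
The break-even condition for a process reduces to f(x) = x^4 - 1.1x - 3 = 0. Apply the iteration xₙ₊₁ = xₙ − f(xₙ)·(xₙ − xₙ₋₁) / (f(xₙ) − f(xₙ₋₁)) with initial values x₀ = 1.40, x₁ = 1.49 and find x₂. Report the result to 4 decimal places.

f(1.40) = -0.698400, f(1.49) = 0.289844
x₂ = 1.490000 − 0.289844·(1.490000 − 1.400000) / (0.289844 − (-0.698400)) = 1.490000 − (0.026086)/(0.988244) = 1.463604

1.4636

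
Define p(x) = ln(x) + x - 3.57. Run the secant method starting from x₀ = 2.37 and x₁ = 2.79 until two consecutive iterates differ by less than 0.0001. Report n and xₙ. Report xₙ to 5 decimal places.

p(2.37) = -0.3371100, p(2.79) = 0.2460416
x₂ = 2.7900000 − 0.2460416·(0.4200000)/(0.5831516) = 2.6127949;  |Δ| = 0.1772051
p(2.6127949) = 0.0032153
x₃ = 2.6127949 − 0.0032153·(-0.1772051)/(-0.2428263) = 2.6104484;  |Δ| = 0.0023464
p(2.6104484) = -0.0000295
x₄ = 2.6104484 − (-0.0000295)·(-0.0023464)/(-0.0032449) = 2.6104698;  |Δ| = 0.0000214
|x₄ − x₃| = 0.0000214 < 0.0001

n = 4, xₙ = 2.61047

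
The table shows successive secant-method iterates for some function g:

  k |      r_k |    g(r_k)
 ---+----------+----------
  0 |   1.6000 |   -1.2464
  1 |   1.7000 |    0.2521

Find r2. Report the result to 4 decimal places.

r2 = 1.7000 − 0.2521·(1.7000 − 1.6000) / (0.2521 − (-1.2464))
   = 1.7000 − (0.025210)/(1.498500) = 1.683177

1.6832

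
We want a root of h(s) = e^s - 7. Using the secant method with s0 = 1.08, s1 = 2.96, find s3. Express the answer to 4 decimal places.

1.7695

h(1.08) = -4.055320, h(2.96) = 12.297972
s2 = 2.960000 − 12.297972·(2.960000 − 1.080000) / (12.297972 − (-4.055320)) = 2.960000 − (23.120187)/(16.353292) = 1.546206
h(1.546206) = -2.306371
s3 = 1.546206 − (-2.306371)·(1.546206 − 2.960000) / (-2.306371 − 12.297972) = 1.546206 − (3.260734)/(-14.604343) = 1.769478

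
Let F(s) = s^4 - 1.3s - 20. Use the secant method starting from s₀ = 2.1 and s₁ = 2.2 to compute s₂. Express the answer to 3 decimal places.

F(2.1) = -3.28190, F(2.2) = 0.56560
s₂ = 2.20000 − 0.56560·(2.20000 − 2.10000) / (0.56560 − (-3.28190)) = 2.20000 − (0.05656)/(3.84750) = 2.18530

2.185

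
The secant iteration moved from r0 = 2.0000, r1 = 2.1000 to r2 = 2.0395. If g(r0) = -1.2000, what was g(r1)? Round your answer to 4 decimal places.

1.8380

The secant line through (2.0000, -1.2000) and (2.1000, g(r1)) crosses zero at r2 = 2.0395.
So (2.0000, -1.2000), (2.1000, g(r1)), (2.0395, 0) are collinear:
g(r1) = -1.2000 · (2.1000 − 2.0395) / (2.0000 − 2.0395) = -1.2000 · (0.060500)/(-0.039500) = 1.837975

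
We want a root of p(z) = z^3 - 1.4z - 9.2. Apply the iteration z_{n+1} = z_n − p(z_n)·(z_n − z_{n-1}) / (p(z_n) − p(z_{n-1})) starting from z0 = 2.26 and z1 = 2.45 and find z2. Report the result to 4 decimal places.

p(2.26) = -0.820824, p(2.45) = 2.076125
z2 = 2.450000 − 2.076125·(2.450000 − 2.260000) / (2.076125 − (-0.820824)) = 2.450000 − (0.394464)/(2.896949) = 2.313835

2.3138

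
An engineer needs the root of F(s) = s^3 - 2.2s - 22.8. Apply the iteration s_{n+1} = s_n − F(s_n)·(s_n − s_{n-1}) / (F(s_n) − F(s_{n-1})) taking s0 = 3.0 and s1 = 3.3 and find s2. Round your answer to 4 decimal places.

F(3.0) = -2.400000, F(3.3) = 5.877000
s2 = 3.300000 − 5.877000·(3.300000 − 3.000000) / (5.877000 − (-2.400000)) = 3.300000 − (1.763100)/(8.277000) = 3.086988

3.0870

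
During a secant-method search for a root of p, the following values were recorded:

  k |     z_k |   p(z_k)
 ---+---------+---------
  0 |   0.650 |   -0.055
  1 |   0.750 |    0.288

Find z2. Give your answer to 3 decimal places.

z2 = 0.750 − 0.288·(0.750 − 0.650) / (0.288 − (-0.055))
   = 0.750 − (0.02880)/(0.34300) = 0.66603

0.666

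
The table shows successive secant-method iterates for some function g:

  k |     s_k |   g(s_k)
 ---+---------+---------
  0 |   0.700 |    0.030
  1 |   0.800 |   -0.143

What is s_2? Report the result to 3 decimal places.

0.717

s_2 = 0.800 − (-0.143)·(0.800 − 0.700) / (-0.143 − 0.030)
   = 0.800 − (-0.01430)/(-0.17300) = 0.71734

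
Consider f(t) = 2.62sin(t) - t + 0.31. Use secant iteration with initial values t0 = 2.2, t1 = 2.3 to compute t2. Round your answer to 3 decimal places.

f(2.2) = 0.22826, f(2.3) = -0.03625
t2 = 2.30000 − (-0.03625)·(2.30000 − 2.20000) / (-0.03625 − 0.22826) = 2.30000 − (-0.00363)/(-0.26451) = 2.28629

2.286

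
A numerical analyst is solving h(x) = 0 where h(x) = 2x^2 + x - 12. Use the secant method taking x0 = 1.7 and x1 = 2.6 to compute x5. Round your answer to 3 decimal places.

h(1.7) = -4.52000, h(2.6) = 4.12000
x2 = 2.60000 − 4.12000·(2.60000 − 1.70000) / (4.12000 − (-4.52000)) = 2.60000 − (3.70800)/(8.64000) = 2.17083
h(2.17083) = -0.40413
x3 = 2.17083 − (-0.40413)·(2.17083 − 2.60000) / (-0.40413 − 4.12000) = 2.17083 − (0.17344)/(-4.52413) = 2.20917
h(2.20917) = -0.02997
x4 = 2.20917 − (-0.02997)·(2.20917 − 2.17083) / (-0.02997 − (-0.40413)) = 2.20917 − (-0.00115)/(0.37417) = 2.21224
h(2.21224) = 0.00025
x5 = 2.21224 − 0.00025·(2.21224 − 2.20917) / (0.00025 − (-0.02997)) = 2.21224 − (0.00000)/(0.03022) = 2.21221

2.212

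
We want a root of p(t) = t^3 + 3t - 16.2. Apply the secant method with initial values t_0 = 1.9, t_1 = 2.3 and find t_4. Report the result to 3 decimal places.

p(1.9) = -3.64100, p(2.3) = 2.86700
t_2 = 2.30000 − 2.86700·(2.30000 − 1.90000) / (2.86700 − (-3.64100)) = 2.30000 − (1.14680)/(6.50800) = 2.12379
p(2.12379) = -0.24937
t_3 = 2.12379 − (-0.24937)·(2.12379 − 2.30000) / (-0.24937 − 2.86700) = 2.12379 − (0.04394)/(-3.11637) = 2.13789
p(2.13789) = -0.01500
t_4 = 2.13789 − (-0.01500)·(2.13789 − 2.12379) / (-0.01500 − (-0.24937)) = 2.13789 − (-0.00021)/(0.23437) = 2.13879

2.139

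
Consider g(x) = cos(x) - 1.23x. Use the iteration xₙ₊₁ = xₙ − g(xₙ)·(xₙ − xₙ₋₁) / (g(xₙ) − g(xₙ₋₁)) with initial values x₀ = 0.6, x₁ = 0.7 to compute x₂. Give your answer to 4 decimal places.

g(0.6) = 0.087336, g(0.7) = -0.096158
x₂ = 0.700000 − (-0.096158)·(0.700000 − 0.600000) / (-0.096158 − 0.087336) = 0.700000 − (-0.009616)/(-0.183493) = 0.647596

0.6476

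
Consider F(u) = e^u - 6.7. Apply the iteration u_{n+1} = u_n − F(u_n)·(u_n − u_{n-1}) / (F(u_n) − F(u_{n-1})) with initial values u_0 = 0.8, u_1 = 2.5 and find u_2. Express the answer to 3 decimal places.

1.564

F(0.8) = -4.47446, F(2.5) = 5.48249
u_2 = 2.50000 − 5.48249·(2.50000 − 0.80000) / (5.48249 − (-4.47446)) = 2.50000 − (9.32024)/(9.95695) = 1.56395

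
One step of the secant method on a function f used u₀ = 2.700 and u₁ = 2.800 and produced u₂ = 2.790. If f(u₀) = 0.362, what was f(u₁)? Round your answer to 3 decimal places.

-0.040

The secant line through (2.700, 0.362) and (2.800, f(u₁)) crosses zero at u₂ = 2.790.
So (2.700, 0.362), (2.800, f(u₁)), (2.790, 0) are collinear:
f(u₁) = 0.362 · (2.800 − 2.790) / (2.700 − 2.790) = 0.362 · (0.01000)/(-0.09000) = -0.04022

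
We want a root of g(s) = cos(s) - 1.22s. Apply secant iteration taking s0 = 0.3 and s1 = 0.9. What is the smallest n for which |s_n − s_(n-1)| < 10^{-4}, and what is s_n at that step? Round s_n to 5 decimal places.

g(0.3) = 0.5893365, g(0.9) = -0.4763900
s2 = 0.9000000 − (-0.4763900)·(0.6000000)/(-1.0657265) = 0.6317942;  |Δ| = 0.2682058
g(0.6317942) = 0.0361802
s3 = 0.6317942 − 0.0361802·(-0.2682058)/(0.5125702) = 0.6507258;  |Δ| = 0.0189315
g(0.6507258) = 0.0017590
s4 = 0.6507258 − 0.0017590·(0.0189315)/(-0.0344213) = 0.6516932;  |Δ| = 0.0009674
g(0.6516932) = -0.0000077
s5 = 0.6516932 − (-0.0000077)·(0.0009674)/(-0.0017666) = 0.6516890;  |Δ| = 0.0000042
|s5 − s4| = 0.0000042 < 10^{-4}

n = 5, s_n = 0.65169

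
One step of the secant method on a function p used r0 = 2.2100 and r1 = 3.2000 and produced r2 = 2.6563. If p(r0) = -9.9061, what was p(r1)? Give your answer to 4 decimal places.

12.0680

The secant line through (2.2100, -9.9061) and (3.2000, p(r1)) crosses zero at r2 = 2.6563.
So (2.2100, -9.9061), (3.2000, p(r1)), (2.6563, 0) are collinear:
p(r1) = -9.9061 · (3.2000 − 2.6563) / (2.2100 − 2.6563) = -9.9061 · (0.543700)/(-0.446300) = 12.067996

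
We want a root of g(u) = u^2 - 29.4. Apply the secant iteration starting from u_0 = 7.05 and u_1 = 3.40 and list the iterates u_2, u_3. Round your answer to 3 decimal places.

5.107, 5.497

g(7.05) = 20.30250, g(3.40) = -17.84000
u_2 = 3.40000 − (-17.84000)·(3.40000 − 7.05000) / (-17.84000 − 20.30250) = 3.40000 − (65.11600)/(-38.14250) = 5.10718
g(5.10718) = -3.31674
u_3 = 5.10718 − (-3.31674)·(5.10718 − 3.40000) / (-3.31674 − (-17.84000)) = 5.10718 − (-5.66227)/(14.52326) = 5.49705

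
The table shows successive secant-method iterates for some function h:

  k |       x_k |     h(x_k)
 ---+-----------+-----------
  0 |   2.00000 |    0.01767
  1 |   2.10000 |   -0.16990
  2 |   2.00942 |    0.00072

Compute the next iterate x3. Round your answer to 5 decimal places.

x3 = 2.00942 − 0.00072·(2.00942 − 2.10000) / (0.00072 − (-0.16990))
   = 2.00942 − (-0.0000652)/(0.1706200) = 2.0098022

2.00980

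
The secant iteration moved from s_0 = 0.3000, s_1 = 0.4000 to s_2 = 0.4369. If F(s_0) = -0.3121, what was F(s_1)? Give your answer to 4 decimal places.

-0.0841

The secant line through (0.3000, -0.3121) and (0.4000, F(s_1)) crosses zero at s_2 = 0.4369.
So (0.3000, -0.3121), (0.4000, F(s_1)), (0.4369, 0) are collinear:
F(s_1) = -0.3121 · (0.4000 − 0.4369) / (0.3000 − 0.4369) = -0.3121 · (-0.036900)/(-0.136900) = -0.084123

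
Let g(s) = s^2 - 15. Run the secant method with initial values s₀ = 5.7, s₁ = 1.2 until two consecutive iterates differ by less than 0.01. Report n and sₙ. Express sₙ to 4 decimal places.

n = 6, sₙ = 3.8730

g(5.7) = 17.490000, g(1.2) = -13.560000
s₂ = 1.200000 − (-13.560000)·(-4.500000)/(-31.050000) = 3.165217;  |Δ| = 1.965217
g(3.165217) = -4.981399
s₃ = 3.165217 − (-4.981399)·(1.965217)/(8.578601) = 4.306375;  |Δ| = 1.141157
g(4.306375) = 3.544861
s₄ = 4.306375 − 3.544861·(1.141157)/(8.526260) = 3.831929;  |Δ| = 0.474445
g(3.831929) = -0.316318
s₅ = 3.831929 − (-0.316318)·(-0.474445)/(-3.861180) = 3.870797;  |Δ| = 0.038868
g(3.870797) = -0.016930
s₆ = 3.870797 − (-0.016930)·(0.038868)/(0.299388) = 3.872995;  |Δ| = 0.002198
|s₆ − s₅| = 0.002198 < 0.01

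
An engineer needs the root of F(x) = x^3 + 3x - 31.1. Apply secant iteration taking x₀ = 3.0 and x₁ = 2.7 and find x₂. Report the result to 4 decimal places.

2.8211

F(3.0) = 4.900000, F(2.7) = -3.317000
x₂ = 2.700000 − (-3.317000)·(2.700000 − 3.000000) / (-3.317000 − 4.900000) = 2.700000 − (0.995100)/(-8.217000) = 2.821103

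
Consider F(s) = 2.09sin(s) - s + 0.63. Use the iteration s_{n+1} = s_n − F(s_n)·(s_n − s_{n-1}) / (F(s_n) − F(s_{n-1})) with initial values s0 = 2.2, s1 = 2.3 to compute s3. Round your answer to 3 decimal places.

F(2.2) = 0.11976, F(2.3) = -0.11148
s2 = 2.30000 − (-0.11148)·(2.30000 − 2.20000) / (-0.11148 − 0.11976) = 2.30000 − (-0.01115)/(-0.23123) = 2.25179
F(2.25179) = 0.00203
s3 = 2.25179 − 0.00203·(2.25179 − 2.30000) / (0.00203 − (-0.11148)) = 2.25179 − (-0.00010)/(0.11350) = 2.25265

2.253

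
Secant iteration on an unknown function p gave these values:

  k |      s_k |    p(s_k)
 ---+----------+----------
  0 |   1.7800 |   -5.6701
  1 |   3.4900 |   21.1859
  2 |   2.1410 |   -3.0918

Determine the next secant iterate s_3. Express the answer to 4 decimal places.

s_3 = 2.1410 − (-3.0918)·(2.1410 − 3.4900) / (-3.0918 − 21.1859)
   = 2.1410 − (4.170838)/(-24.277700) = 2.312797

2.3128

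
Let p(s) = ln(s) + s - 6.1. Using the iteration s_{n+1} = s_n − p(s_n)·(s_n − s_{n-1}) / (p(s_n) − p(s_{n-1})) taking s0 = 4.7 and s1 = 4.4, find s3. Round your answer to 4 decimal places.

p(4.7) = 0.147563, p(4.4) = -0.218395
s2 = 4.400000 − (-0.218395)·(4.400000 − 4.700000) / (-0.218395 − 0.147563) = 4.400000 − (0.065519)/(-0.365958) = 4.579033
p(4.579033) = 0.000521
s3 = 4.579033 − 0.000521·(4.579033 − 4.400000) / (0.000521 − (-0.218395)) = 4.579033 − (0.000093)/(0.218917) = 4.578607

4.5786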